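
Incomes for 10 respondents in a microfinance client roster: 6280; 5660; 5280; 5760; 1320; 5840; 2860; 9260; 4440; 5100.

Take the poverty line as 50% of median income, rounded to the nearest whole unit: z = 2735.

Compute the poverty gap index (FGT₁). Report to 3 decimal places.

0.052

Incomes under z: 1320 (q = 1 of N = 10).
Gap ratios (z−y)/z: (2735−1320)/2735 = 0.5174.
Σ = 0.517367. Dividing by the full population N = 10 gives P₁ = 0.052.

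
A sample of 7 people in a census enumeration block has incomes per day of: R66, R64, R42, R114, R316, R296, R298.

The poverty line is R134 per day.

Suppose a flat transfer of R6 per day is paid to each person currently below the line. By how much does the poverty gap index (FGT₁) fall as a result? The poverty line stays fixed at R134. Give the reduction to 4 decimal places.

0.0256

Before: below the line — R42, R64, R66, R114; poverty gap index (FGT₁) = 0.266525.
After the R6 transfer: below the line — R48, R70, R72, R120; poverty gap index (FGT₁) = 0.240938.
Reduction = 0.266525 − 0.240938 = 0.0256.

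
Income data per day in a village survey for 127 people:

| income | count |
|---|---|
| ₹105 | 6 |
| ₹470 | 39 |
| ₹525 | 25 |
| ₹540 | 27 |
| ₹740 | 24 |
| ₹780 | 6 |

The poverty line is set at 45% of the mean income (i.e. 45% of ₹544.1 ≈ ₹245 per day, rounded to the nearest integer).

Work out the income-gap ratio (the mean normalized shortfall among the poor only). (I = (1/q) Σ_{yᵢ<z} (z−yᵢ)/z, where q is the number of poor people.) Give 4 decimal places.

Poor units: 6×₹105 (q = 6 of N = 127).
Relative gaps: 0.5714 (×6); sum = 3.428571.
I averages over the q = 6 poor units only: 3.428571 / 6 = 0.5714.

0.5714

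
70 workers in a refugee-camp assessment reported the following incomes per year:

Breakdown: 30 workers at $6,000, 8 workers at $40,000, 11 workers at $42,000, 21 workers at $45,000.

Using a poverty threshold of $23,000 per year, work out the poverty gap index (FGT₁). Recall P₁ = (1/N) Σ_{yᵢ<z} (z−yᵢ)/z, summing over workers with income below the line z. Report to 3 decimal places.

Below z: 30×$6,000 (q = 30 of N = 70).
Gap ratios (z−y)/z: (23000−6000)/23000 = 0.7391 (×30).
Sum of shortfalls = 22.173913; P₁ averages over all N: 22.173913 / 70 = 0.317.

0.317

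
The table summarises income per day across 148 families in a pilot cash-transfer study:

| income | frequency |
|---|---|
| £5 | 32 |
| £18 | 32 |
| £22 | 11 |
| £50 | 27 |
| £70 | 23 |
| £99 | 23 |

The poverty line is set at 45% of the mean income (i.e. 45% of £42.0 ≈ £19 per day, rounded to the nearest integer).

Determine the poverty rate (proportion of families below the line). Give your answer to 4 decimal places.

0.4324

64 of the 148 families have income below £19.
H = 64/148 = 0.4324.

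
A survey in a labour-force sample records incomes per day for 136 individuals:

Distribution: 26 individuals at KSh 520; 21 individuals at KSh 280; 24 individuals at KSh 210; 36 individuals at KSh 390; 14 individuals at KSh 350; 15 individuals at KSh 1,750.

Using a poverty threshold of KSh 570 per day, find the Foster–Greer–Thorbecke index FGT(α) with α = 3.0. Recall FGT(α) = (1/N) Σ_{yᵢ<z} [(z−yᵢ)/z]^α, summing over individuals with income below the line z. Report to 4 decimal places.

Below z: 24×KSh 210, 21×KSh 280, 14×KSh 350, 36×KSh 390, 26×KSh 520 (q = 121 of N = 136).
Shortfall ratios: (570−210)/570 = 0.6316 (×24); (570−280)/570 = 0.5088 (×21); (570−350)/570 = 0.3860 (×14); (570−390)/570 = 0.3158 (×36); (570−520)/570 = 0.0877 (×26).
Raised to α = 3.0: 0.25193 (×24); 0.13170 (×21); 0.05750 (×14); 0.03149 (×36); 0.00067 (×26).
Sum = 10.768155; FGT(3.0) = 10.768155 / 136 = 0.0792.

0.0792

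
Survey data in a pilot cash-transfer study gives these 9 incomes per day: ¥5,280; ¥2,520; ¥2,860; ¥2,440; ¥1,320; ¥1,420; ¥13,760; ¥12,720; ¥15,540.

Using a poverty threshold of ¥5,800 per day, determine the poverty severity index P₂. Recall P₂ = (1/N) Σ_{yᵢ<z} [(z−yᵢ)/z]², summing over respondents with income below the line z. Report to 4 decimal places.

0.2319

Below z: ¥1,320, ¥1,420, ¥2,440, ¥2,520, ¥2,860, ¥5,280 (q = 6 of N = 9).
Gap ratios (z−y)/z: (5800−1320)/5800 = 0.7724; (5800−1420)/5800 = 0.7552; (5800−2440)/5800 = 0.5793; (5800−2520)/5800 = 0.5655; (5800−2860)/5800 = 0.5069; (5800−5280)/5800 = 0.0897.
Squared: 0.5966; 0.5703; 0.3356; 0.3198; 0.2569; 0.0080.
Sum = 2.087301; P₂ = 2.087301 / 9 = 0.2319.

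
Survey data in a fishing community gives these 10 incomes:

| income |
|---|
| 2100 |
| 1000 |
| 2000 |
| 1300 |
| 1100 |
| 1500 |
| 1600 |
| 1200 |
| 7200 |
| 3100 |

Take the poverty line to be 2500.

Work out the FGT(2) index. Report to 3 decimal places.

0.153

Below z: 1000, 1100, 1200, 1300, 1500, 1600, 2000, 2100 (q = 8 of N = 10).
Normalized shortfalls: (2500−1000)/2500 = 0.6000; (2500−1100)/2500 = 0.5600; (2500−1200)/2500 = 0.5200; (2500−1300)/2500 = 0.4800; (2500−1500)/2500 = 0.4000; (2500−1600)/2500 = 0.3600; (2500−2000)/2500 = 0.2000; (2500−2100)/2500 = 0.1600.
Squared: 0.3600; 0.3136; 0.2704; 0.2304; 0.1600; 0.1296; 0.0400; 0.0256.
Sum = 1.529600; P₂ = 1.529600 / 10 = 0.153.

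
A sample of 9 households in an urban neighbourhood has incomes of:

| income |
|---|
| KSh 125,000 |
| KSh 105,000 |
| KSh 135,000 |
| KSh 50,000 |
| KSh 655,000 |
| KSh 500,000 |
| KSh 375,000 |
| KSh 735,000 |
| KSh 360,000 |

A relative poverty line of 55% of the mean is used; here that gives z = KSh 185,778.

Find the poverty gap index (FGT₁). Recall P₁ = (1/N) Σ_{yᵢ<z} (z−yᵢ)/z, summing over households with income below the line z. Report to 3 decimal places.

Below the line: KSh 50,000, KSh 105,000, KSh 125,000, KSh 135,000 (q = 4 of N = 9).
Shortfall ratios: (185778−50000)/185778 = 0.7309; (185778−105000)/185778 = 0.4348; (185778−125000)/185778 = 0.3272; (185778−135000)/185778 = 0.2733.
Sum of shortfalls = 1.766151; P₁ averages over all N: 1.766151 / 9 = 0.196.

0.196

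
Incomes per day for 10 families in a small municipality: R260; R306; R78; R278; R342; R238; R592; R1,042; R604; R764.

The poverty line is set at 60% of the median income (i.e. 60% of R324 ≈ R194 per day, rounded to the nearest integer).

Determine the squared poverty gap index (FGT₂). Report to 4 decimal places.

Poor units: R78 (q = 1 of N = 10).
Relative gaps: (194−78)/194 = 0.5979.
Squared: 0.3575.
Sum = 0.357530; P₂ = 0.357530 / 10 = 0.0358.

0.0358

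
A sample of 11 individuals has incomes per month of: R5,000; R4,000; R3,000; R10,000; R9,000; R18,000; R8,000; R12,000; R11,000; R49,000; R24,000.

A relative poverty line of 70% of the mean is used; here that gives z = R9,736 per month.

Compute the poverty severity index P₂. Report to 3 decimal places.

Incomes under z: R3,000, R4,000, R5,000, R8,000, R9,000 (q = 5 of N = 11).
Shortfall ratios: (9736−3000)/9736 = 0.6919; (9736−4000)/9736 = 0.5892; (9736−5000)/9736 = 0.4864; (9736−8000)/9736 = 0.1783; (9736−9000)/9736 = 0.0756.
Squared: 0.4787; 0.3471; 0.2366; 0.0318; 0.0057.
Sum = 1.099914; P₂ = 1.099914 / 11 = 0.100.

0.100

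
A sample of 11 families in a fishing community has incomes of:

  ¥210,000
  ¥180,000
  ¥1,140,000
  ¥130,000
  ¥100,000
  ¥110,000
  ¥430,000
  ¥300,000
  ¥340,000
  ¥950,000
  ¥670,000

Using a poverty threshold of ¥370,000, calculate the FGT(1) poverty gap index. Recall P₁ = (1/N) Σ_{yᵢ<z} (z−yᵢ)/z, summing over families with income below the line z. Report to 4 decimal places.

Below z: ¥100,000, ¥110,000, ¥130,000, ¥180,000, ¥210,000, ¥300,000, ¥340,000 (q = 7 of N = 11).
Shortfall ratios: (370000−100000)/370000 = 0.7297; (370000−110000)/370000 = 0.7027; (370000−130000)/370000 = 0.6486; (370000−180000)/370000 = 0.5135; (370000−210000)/370000 = 0.4324; (370000−300000)/370000 = 0.1892; (370000−340000)/370000 = 0.0811.
Σ = 3.297297. Dividing by the full population N = 11 gives P₁ = 0.2998.

0.2998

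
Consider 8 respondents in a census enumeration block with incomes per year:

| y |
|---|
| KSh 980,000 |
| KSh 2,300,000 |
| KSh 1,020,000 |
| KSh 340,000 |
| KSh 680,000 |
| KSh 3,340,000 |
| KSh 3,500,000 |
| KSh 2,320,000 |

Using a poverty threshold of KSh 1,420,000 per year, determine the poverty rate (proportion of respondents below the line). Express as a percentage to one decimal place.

4 of the 8 respondents have income below KSh 1,420,000.
H = 4/8 = 50.0%.

50.0%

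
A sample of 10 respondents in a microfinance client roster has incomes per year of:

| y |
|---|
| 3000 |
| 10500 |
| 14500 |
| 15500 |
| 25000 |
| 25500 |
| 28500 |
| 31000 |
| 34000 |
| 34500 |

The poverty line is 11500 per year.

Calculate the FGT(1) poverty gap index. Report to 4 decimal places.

0.0826

Below the line: 3000, 10500 (q = 2 of N = 10).
Gap ratios (z−y)/z: (11500−3000)/11500 = 0.7391; (11500−10500)/11500 = 0.0870.
Sum of shortfalls = 0.826087; P₁ averages over all N: 0.826087 / 10 = 0.0826.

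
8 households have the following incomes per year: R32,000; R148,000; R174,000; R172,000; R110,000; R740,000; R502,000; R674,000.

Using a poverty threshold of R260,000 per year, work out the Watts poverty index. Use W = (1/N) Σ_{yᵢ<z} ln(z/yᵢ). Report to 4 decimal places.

0.5417

Incomes under z: R32,000, R110,000, R148,000, R172,000, R174,000 (q = 5 of N = 8).
Log gaps: ln(260000/32000) = 2.0949; ln(260000/110000) = 0.8602; ln(260000/148000) = 0.5635; ln(260000/172000) = 0.4132; ln(260000/174000) = 0.4016.
W = 4.333430 / 8 = 0.5417.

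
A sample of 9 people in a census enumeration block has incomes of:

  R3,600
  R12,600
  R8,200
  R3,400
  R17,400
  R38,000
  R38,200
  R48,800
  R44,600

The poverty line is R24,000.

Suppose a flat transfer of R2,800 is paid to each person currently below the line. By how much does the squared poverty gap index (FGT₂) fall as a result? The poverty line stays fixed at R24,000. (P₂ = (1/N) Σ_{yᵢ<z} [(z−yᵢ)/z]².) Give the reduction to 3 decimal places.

0.073

Before: below the line — R3,400, R3,600, R8,200, R12,600, R17,400; squared poverty gap index (FGT₂) = 0.24377.
After the R2,800 transfer: below the line — R6,200, R6,400, R11,000, R15,400, R20,200; squared poverty gap index (FGT₂) = 0.17052.
Reduction = 0.24377 − 0.17052 = 0.073.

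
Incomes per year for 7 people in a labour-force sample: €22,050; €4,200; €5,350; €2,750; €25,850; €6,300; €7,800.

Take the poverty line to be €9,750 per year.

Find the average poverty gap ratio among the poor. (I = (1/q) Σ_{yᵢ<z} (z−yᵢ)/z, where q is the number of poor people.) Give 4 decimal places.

Below the line: €2,750, €4,200, €5,350, €6,300, €7,800 (q = 5 of N = 7).
Shortfall ratios (z−y)/z: 0.7179, 0.5692, 0.4513, 0.3538, 0.2000; sum = 2.292308.
The income-gap ratio divides by q (the poor only): 2.292308 / 5 = 0.4585.

0.4585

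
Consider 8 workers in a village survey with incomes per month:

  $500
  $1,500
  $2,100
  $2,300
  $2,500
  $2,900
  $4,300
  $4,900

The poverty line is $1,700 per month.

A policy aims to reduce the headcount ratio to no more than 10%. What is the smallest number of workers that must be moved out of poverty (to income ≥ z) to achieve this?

2

Currently q = 2 of N = 8 are below the line (H = 0.250).
A headcount ratio of at most 10% allows at most ⌊0.10 × 8⌋ = 0 poor workers.
So at least 2 − 0 = 2 must be lifted.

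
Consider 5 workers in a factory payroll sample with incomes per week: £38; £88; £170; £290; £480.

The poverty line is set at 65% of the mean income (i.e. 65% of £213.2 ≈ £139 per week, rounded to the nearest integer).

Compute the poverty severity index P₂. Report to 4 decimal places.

0.1325

Below the line: £38, £88 (q = 2 of N = 5).
Relative gaps: (139−38)/139 = 0.7266; (139−88)/139 = 0.3669.
Squared: 0.5280; 0.1346.
Sum = 0.662595; P₂ = 0.662595 / 5 = 0.1325.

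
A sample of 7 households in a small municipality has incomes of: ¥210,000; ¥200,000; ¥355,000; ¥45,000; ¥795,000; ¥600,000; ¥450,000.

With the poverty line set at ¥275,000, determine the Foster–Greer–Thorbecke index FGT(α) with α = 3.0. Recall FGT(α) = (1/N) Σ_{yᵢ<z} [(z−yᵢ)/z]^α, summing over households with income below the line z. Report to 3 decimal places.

Below the line: ¥45,000, ¥200,000, ¥210,000 (q = 3 of N = 7).
Shortfall ratios: (275000−45000)/275000 = 0.8364; (275000−200000)/275000 = 0.2727; (275000−210000)/275000 = 0.2364.
Raised to α = 3.0: 0.58504; 0.02029; 0.01321.
Sum = 0.618530; FGT(3.0) = 0.618530 / 7 = 0.088.

0.088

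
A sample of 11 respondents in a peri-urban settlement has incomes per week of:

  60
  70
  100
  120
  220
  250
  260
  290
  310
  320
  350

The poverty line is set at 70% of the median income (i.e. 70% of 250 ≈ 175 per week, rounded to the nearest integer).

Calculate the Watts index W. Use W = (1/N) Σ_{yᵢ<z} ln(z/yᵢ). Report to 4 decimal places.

Below z: 60, 70, 100, 120 (q = 4 of N = 11).
Log gaps: ln(175/60) = 1.0704; ln(175/70) = 0.9163; ln(175/100) = 0.5596; ln(175/120) = 0.3773.
W = 2.923642 / 11 = 0.2658.

0.2658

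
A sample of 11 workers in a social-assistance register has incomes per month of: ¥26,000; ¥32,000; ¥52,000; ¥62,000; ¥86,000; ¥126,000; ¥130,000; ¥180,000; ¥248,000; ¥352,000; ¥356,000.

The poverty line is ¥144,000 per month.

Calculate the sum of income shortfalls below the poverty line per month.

Incomes under z: ¥26,000, ¥32,000, ¥52,000, ¥62,000, ¥86,000, ¥126,000, ¥130,000 (q = 7 of N = 11).
Individual gaps: 144000−26000 = 118000; 144000−32000 = 112000; 144000−52000 = 92000; 144000−62000 = 82000; 144000−86000 = 58000; 144000−126000 = 18000; 144000−130000 = 14000.
Aggregate gap = ¥494,000.

¥494,000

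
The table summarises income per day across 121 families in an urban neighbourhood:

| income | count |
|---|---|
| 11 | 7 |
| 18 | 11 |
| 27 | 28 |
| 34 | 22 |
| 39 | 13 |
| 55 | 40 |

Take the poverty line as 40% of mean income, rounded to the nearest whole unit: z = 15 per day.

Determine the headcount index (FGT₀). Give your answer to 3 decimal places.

0.058

7 of the 121 families have income below 15.
H = 7/121 = 0.058.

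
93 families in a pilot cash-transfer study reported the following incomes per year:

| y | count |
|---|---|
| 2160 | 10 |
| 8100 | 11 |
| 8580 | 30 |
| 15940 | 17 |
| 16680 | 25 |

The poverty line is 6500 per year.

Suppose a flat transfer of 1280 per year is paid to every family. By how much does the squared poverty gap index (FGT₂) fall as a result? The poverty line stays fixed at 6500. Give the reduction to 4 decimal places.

Before: below the line — 10×2160; squared poverty gap index (FGT₂) = 0.047937.
After the 1280 transfer: below the line — 10×3440; squared poverty gap index (FGT₂) = 0.023831.
Reduction = 0.047937 − 0.023831 = 0.0241.

0.0241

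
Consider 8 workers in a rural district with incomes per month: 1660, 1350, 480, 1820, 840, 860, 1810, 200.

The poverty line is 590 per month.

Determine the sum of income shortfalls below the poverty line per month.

500

Poor units: 200, 480 (q = 2 of N = 8).
Individual gaps: 590−200 = 390; 590−480 = 110.
Aggregate gap = 500.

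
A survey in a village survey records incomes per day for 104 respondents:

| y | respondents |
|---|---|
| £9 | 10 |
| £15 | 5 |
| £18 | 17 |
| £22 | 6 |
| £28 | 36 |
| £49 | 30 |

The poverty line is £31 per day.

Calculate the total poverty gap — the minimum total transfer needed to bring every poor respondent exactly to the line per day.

£683

Below the line: 10×£9, 5×£15, 17×£18, 6×£22, 36×£28 (q = 74 of N = 104).
Individual gaps: 10×(31−9) = 220; 5×(31−15) = 80; 17×(31−18) = 221; 6×(31−22) = 54; 36×(31−28) = 108.
Aggregate gap = £683.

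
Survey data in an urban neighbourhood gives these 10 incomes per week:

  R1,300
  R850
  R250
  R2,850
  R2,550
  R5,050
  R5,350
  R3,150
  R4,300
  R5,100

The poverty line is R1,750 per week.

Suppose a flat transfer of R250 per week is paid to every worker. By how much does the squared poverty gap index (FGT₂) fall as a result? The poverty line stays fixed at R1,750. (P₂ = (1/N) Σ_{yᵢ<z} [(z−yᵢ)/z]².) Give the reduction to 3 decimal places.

0.040

Before: below the line — R250, R850, R1,300; squared poverty gap index (FGT₂) = 0.10653.
After the R250 transfer: below the line — R500, R1,100, R1,550; squared poverty gap index (FGT₂) = 0.06612.
Reduction = 0.10653 − 0.06612 = 0.040.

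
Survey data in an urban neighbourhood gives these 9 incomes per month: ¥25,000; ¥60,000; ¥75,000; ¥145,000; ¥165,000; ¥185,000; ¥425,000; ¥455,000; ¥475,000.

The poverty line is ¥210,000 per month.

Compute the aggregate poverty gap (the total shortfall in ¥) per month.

¥605,000

Poor units: ¥25,000, ¥60,000, ¥75,000, ¥145,000, ¥165,000, ¥185,000 (q = 6 of N = 9).
Individual gaps: 210000−25000 = 185000; 210000−60000 = 150000; 210000−75000 = 135000; 210000−145000 = 65000; 210000−165000 = 45000; 210000−185000 = 25000.
Aggregate gap = ¥605,000.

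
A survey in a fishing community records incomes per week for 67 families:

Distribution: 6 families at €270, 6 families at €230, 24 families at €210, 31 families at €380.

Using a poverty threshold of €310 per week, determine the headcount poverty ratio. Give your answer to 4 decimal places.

36 of the 67 families have income below €310.
H = 36/67 = 0.5373.

0.5373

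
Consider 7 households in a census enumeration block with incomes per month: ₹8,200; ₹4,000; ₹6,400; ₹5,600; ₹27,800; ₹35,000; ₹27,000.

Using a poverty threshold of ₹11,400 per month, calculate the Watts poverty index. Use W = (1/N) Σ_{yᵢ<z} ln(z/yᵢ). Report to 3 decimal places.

Poor units: ₹4,000, ₹5,600, ₹6,400, ₹8,200 (q = 4 of N = 7).
Log gaps: ln(11400/4000) = 1.0473; ln(11400/5600) = 0.7108; ln(11400/6400) = 0.5773; ln(11400/8200) = 0.3295.
W = 2.664960 / 7 = 0.381.

0.381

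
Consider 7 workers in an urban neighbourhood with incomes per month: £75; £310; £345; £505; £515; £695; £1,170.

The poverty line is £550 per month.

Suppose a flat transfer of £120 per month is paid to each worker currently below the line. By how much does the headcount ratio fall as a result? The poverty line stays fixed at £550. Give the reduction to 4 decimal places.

0.2857

Before: below the line — £75, £310, £345, £505, £515; headcount ratio = 0.714286.
After the £120 transfer: below the line — £195, £430, £465; headcount ratio = 0.428571.
Reduction = 0.714286 − 0.428571 = 0.2857.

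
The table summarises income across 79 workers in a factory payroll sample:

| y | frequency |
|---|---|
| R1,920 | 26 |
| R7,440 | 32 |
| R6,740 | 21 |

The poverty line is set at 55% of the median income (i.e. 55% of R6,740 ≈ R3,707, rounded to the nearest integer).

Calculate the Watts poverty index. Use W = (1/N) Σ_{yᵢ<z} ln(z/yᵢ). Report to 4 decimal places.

Below z: 26×R1,920 (q = 26 of N = 79).
Log shortfalls: ln(3707/1920) = 0.6579 (×26).
W = 17.105341 / 79 = 0.2165.

0.2165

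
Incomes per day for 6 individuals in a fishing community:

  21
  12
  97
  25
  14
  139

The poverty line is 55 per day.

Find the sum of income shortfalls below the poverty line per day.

Below z: 12, 14, 21, 25 (q = 4 of N = 6).
Individual gaps: 55−12 = 43; 55−14 = 41; 55−21 = 34; 55−25 = 30.
Aggregate gap = 148.

148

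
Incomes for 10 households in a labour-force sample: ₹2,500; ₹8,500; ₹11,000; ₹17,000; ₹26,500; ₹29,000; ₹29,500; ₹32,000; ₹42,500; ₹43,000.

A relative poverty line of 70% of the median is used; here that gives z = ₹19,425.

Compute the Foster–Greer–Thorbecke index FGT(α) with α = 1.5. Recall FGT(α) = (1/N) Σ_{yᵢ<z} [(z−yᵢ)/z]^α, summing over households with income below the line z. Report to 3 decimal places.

0.156

Poor units: ₹2,500, ₹8,500, ₹11,000, ₹17,000 (q = 4 of N = 10).
Relative gaps: (19425−2500)/19425 = 0.8713; (19425−8500)/19425 = 0.5624; (19425−11000)/19425 = 0.4337; (19425−17000)/19425 = 0.1248.
Raised to α = 1.5: 0.81330; 0.42178; 0.28564; 0.04411.
Sum = 1.564831; FGT(1.5) = 1.564831 / 10 = 0.156.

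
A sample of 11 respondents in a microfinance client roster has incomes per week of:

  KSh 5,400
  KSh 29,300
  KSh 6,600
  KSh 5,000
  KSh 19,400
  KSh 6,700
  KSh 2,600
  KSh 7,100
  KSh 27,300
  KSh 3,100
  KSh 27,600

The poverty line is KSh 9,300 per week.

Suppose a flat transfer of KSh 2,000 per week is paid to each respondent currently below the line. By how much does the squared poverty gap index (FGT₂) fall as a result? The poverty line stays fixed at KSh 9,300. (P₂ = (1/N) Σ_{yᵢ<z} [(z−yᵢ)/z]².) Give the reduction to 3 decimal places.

0.091

Before: below the line — KSh 2,600, KSh 3,100, KSh 5,000, KSh 5,400, KSh 6,600, KSh 6,700, KSh 7,100; squared poverty gap index (FGT₂) = 0.14286.
After the KSh 2,000 transfer: below the line — KSh 4,600, KSh 5,100, KSh 7,000, KSh 7,400, KSh 8,600, KSh 8,700, KSh 9,100; squared poverty gap index (FGT₂) = 0.05205.
Reduction = 0.14286 − 0.05205 = 0.091.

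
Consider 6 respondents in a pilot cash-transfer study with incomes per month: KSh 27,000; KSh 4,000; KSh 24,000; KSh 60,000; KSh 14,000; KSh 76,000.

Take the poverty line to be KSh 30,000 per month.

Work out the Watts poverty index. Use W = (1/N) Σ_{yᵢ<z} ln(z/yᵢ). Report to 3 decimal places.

Poor units: KSh 4,000, KSh 14,000, KSh 24,000, KSh 27,000 (q = 4 of N = 6).
Log gaps: ln(30000/4000) = 2.0149; ln(30000/14000) = 0.7621; ln(30000/24000) = 0.2231; ln(30000/27000) = 0.1054.
W = 3.105547 / 6 = 0.518.

0.518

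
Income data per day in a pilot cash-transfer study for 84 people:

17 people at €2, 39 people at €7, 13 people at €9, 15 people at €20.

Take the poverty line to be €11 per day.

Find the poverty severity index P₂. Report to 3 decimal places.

Below z: 17×€2, 39×€7, 13×€9 (q = 69 of N = 84).
Relative gaps: (11−2)/11 = 0.8182 (×17); (11−7)/11 = 0.3636 (×39); (11−9)/11 = 0.1818 (×13).
Squared: 0.6694 (×17); 0.1322 (×39); 0.0331 (×13).
Sum = 16.966942; P₂ = 16.966942 / 84 = 0.202.

0.202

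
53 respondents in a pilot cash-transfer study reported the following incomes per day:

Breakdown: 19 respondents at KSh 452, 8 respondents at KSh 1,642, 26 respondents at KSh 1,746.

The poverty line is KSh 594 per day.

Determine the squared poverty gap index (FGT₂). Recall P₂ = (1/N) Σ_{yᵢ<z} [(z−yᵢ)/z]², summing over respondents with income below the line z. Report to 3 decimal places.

0.020

Poor units: 19×KSh 452 (q = 19 of N = 53).
Relative gaps: (594−452)/594 = 0.2391 (×19).
Squared: 0.0571 (×19).
Sum = 1.085819; P₂ = 1.085819 / 53 = 0.020.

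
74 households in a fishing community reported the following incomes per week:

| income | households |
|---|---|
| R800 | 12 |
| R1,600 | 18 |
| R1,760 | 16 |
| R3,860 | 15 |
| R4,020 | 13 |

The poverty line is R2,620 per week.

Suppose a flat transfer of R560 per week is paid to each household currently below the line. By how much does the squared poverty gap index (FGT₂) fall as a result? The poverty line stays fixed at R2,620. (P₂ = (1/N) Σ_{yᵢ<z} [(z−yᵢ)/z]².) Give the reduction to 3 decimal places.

Before: below the line — 12×R800, 18×R1,600, 16×R1,760; squared poverty gap index (FGT₂) = 0.13841.
After the R560 transfer: below the line — 12×R1,360, 18×R2,160, 16×R2,320; squared poverty gap index (FGT₂) = 0.04784.
Reduction = 0.13841 − 0.04784 = 0.091.

0.091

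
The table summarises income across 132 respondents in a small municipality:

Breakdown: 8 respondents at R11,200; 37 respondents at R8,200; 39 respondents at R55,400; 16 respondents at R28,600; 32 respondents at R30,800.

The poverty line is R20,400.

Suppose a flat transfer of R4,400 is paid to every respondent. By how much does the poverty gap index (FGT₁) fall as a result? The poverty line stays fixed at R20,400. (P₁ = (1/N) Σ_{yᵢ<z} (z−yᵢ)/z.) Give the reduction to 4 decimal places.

Before: below the line — 37×R8,200, 8×R11,200; poverty gap index (FGT₁) = 0.194964.
After the R4,400 transfer: below the line — 37×R12,600, 8×R15,600; poverty gap index (FGT₁) = 0.121435.
Reduction = 0.194964 − 0.121435 = 0.0735.

0.0735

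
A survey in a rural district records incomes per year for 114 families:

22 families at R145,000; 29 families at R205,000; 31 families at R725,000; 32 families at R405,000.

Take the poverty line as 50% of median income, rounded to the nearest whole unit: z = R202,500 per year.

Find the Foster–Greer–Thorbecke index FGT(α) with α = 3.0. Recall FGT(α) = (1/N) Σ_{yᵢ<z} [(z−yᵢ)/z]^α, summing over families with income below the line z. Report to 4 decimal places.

Incomes under z: 22×R145,000 (q = 22 of N = 114).
Gap ratios (z−y)/z: (202500−145000)/202500 = 0.2840 (×22).
Raised to α = 3.0: 0.02289 (×22).
Sum = 0.503676; FGT(3.0) = 0.503676 / 114 = 0.0044.

0.0044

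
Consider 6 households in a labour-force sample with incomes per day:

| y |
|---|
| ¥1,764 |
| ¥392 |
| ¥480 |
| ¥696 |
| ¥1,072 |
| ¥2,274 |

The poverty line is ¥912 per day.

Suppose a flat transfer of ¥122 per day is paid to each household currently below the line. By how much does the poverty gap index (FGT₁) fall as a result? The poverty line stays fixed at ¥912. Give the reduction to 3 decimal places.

Before: below the line — ¥392, ¥480, ¥696; poverty gap index (FGT₁) = 0.21345.
After the ¥122 transfer: below the line — ¥514, ¥602, ¥818; poverty gap index (FGT₁) = 0.14656.
Reduction = 0.21345 − 0.14656 = 0.067.

0.067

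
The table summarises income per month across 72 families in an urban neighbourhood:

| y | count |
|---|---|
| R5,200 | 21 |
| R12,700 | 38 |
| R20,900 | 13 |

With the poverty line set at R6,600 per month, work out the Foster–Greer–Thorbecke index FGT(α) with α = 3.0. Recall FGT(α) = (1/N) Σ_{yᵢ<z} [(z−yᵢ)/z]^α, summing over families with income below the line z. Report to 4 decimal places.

Below z: 21×R5,200 (q = 21 of N = 72).
Normalized shortfalls: (6600−5200)/6600 = 0.2121 (×21).
Raised to α = 3.0: 0.00954 (×21).
Sum = 0.200434; FGT(3.0) = 0.200434 / 72 = 0.0028.

0.0028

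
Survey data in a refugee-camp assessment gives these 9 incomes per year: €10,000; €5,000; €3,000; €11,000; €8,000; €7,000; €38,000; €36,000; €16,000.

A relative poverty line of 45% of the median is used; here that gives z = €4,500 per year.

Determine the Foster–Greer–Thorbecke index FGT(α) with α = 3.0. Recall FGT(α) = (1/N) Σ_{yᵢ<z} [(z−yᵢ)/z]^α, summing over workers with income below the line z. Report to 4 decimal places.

0.0041

Below z: €3,000 (q = 1 of N = 9).
Relative gaps: (4500−3000)/4500 = 0.3333.
Raised to α = 3.0: 0.03704.
Sum = 0.037037; FGT(3.0) = 0.037037 / 9 = 0.0041.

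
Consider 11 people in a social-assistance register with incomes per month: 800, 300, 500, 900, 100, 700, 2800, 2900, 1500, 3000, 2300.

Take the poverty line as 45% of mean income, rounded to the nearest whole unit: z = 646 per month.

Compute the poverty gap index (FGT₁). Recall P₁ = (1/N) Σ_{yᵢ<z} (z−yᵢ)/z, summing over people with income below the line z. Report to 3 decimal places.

0.146

Incomes under z: 100, 300, 500 (q = 3 of N = 11).
Shortfall ratios: (646−100)/646 = 0.8452; (646−300)/646 = 0.5356; (646−500)/646 = 0.2260.
Σ = 1.606811. Dividing by the full population N = 11 gives P₁ = 0.146.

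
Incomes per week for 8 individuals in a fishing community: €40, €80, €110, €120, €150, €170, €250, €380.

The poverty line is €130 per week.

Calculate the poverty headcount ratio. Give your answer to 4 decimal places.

0.5000

4 of the 8 individuals have income below €130.
H = 4/8 = 0.5000.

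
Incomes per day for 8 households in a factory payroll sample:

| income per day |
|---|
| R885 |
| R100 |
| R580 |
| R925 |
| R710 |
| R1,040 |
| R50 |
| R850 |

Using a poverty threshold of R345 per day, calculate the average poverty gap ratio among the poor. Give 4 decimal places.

Poor units: R50, R100 (q = 2 of N = 8).
Relative gaps: 0.8551, 0.7101; sum = 1.565217.
I averages over the q = 2 poor units only: 1.565217 / 2 = 0.7826.

0.7826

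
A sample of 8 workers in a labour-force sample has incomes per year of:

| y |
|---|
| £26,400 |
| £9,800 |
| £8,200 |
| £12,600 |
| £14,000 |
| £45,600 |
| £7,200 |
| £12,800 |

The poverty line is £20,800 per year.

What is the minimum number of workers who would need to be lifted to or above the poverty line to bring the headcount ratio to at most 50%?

2

6 of the 8 workers are poor, so H = 6/8 = 0.750.
A headcount ratio of at most 50% allows at most ⌊0.50 × 8⌋ = 4 poor workers.
So at least 6 − 4 = 2 must be lifted.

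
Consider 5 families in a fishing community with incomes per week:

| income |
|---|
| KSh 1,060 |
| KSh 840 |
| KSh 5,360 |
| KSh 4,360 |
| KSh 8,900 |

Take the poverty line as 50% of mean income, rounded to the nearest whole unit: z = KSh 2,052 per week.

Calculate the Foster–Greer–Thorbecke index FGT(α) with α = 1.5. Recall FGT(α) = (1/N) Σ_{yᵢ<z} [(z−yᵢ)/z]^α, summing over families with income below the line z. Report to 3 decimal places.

Below z: KSh 840, KSh 1,060 (q = 2 of N = 5).
Relative gaps: (2052−840)/2052 = 0.5906; (2052−1060)/2052 = 0.4834.
Raised to α = 1.5: 0.45393; 0.33613.
Sum = 0.790054; FGT(1.5) = 0.790054 / 5 = 0.158.

0.158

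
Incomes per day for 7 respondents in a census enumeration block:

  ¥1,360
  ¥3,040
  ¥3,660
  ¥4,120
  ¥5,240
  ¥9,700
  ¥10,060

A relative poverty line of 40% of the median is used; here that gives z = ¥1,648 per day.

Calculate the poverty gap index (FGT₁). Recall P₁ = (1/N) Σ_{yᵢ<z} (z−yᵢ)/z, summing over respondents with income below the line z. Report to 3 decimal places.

0.025

Poor units: ¥1,360 (q = 1 of N = 7).
Normalized shortfalls: (1648−1360)/1648 = 0.1748.
Σ = 0.174757. Dividing by the full population N = 7 gives P₁ = 0.025.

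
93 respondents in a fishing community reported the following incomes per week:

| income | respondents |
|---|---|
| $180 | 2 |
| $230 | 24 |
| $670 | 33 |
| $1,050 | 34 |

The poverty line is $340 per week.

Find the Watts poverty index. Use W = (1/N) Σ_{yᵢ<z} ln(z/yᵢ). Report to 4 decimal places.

Below z: 2×$180, 24×$230 (q = 26 of N = 93).
Log gaps: ln(340/180) = 0.6360 (×2); ln(340/230) = 0.3909 (×24).
W = 10.652769 / 93 = 0.1145.

0.1145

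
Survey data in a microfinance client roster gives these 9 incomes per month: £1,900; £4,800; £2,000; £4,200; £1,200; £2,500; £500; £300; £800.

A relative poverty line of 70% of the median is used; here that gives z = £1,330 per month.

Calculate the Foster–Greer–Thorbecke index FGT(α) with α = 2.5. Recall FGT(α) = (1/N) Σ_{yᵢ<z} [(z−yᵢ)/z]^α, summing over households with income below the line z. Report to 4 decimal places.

Poor units: £300, £500, £800, £1,200 (q = 4 of N = 9).
Normalized shortfalls: (1330−300)/1330 = 0.7744; (1330−500)/1330 = 0.6241; (1330−800)/1330 = 0.3985; (1330−1200)/1330 = 0.0977.
Raised to α = 2.5: 0.52779; 0.30766; 0.10024; 0.00299.
Sum = 0.938681; FGT(2.5) = 0.938681 / 9 = 0.1043.

0.1043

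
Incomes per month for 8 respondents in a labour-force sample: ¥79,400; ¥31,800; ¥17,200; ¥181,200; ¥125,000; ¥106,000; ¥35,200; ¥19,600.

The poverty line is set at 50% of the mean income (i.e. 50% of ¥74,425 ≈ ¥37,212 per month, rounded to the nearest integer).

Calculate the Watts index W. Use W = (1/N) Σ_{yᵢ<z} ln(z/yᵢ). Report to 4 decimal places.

Below the line: ¥17,200, ¥19,600, ¥31,800, ¥35,200 (q = 4 of N = 8).
Log gaps: ln(37212/17200) = 0.7717; ln(37212/19600) = 0.6411; ln(37212/31800) = 0.1572; ln(37212/35200) = 0.0556.
W = 1.625574 / 8 = 0.2032.

0.2032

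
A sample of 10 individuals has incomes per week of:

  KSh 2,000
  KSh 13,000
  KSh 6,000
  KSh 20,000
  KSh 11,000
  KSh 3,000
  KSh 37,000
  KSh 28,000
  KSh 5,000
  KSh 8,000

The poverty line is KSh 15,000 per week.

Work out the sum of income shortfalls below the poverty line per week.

KSh 57,000

Incomes under z: KSh 2,000, KSh 3,000, KSh 5,000, KSh 6,000, KSh 8,000, KSh 11,000, KSh 13,000 (q = 7 of N = 10).
Individual gaps: 15000−2000 = 13000; 15000−3000 = 12000; 15000−5000 = 10000; 15000−6000 = 9000; 15000−8000 = 7000; 15000−11000 = 4000; 15000−13000 = 2000.
Aggregate gap = KSh 57,000.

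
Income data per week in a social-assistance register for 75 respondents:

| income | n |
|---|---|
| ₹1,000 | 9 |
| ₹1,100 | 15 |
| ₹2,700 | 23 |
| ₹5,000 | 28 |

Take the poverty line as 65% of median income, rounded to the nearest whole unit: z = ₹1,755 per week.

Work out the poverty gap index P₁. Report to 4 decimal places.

0.1263

Below the line: 9×₹1,000, 15×₹1,100 (q = 24 of N = 75).
Shortfall ratios: (1755−1000)/1755 = 0.4302 (×9); (1755−1100)/1755 = 0.3732 (×15).
Σ = 9.470085. Dividing by the full population N = 75 gives P₁ = 0.1263.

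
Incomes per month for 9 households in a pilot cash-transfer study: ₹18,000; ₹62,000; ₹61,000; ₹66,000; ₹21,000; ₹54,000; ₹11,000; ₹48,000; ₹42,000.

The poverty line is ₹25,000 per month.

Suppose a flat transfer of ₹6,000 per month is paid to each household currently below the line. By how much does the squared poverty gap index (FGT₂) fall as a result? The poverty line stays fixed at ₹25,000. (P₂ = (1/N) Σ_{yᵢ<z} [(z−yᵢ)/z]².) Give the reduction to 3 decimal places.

0.035

Before: below the line — ₹11,000, ₹18,000, ₹21,000; squared poverty gap index (FGT₂) = 0.04640.
After the ₹6,000 transfer: below the line — ₹17,000, ₹24,000; squared poverty gap index (FGT₂) = 0.01156.
Reduction = 0.04640 − 0.01156 = 0.035.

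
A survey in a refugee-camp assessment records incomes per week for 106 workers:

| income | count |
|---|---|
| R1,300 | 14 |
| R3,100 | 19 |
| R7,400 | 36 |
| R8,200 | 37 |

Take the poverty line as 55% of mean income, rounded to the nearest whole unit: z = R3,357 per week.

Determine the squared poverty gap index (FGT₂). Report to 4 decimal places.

Poor units: 14×R1,300, 19×R3,100 (q = 33 of N = 106).
Shortfall ratios: (3357−1300)/3357 = 0.6127 (×14); (3357−3100)/3357 = 0.0766 (×19).
Squared: 0.3755 (×14); 0.0059 (×19).
Sum = 5.367824; P₂ = 5.367824 / 106 = 0.0506.

0.0506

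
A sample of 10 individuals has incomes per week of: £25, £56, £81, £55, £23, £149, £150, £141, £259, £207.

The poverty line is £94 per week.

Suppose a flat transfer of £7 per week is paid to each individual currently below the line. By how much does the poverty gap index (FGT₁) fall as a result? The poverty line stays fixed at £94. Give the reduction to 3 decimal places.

0.037

Before: below the line — £23, £25, £55, £56, £81; poverty gap index (FGT₁) = 0.24468.
After the £7 transfer: below the line — £30, £32, £62, £63, £88; poverty gap index (FGT₁) = 0.20745.
Reduction = 0.24468 − 0.20745 = 0.037.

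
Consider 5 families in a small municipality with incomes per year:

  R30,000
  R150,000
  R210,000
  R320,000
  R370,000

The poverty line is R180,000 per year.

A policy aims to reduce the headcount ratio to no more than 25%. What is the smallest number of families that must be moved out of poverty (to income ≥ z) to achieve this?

1

Currently q = 2 of N = 5 are below the line (H = 0.400).
A headcount ratio of at most 25% allows at most ⌊0.25 × 5⌋ = 1 poor families.
So at least 2 − 1 = 1 must be lifted.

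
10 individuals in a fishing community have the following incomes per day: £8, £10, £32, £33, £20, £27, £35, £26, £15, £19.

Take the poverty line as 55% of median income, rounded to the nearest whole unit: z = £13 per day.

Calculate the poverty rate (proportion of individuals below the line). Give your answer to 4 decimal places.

0.2000

2 of the 10 individuals have income below £13.
H = 2/10 = 0.2000.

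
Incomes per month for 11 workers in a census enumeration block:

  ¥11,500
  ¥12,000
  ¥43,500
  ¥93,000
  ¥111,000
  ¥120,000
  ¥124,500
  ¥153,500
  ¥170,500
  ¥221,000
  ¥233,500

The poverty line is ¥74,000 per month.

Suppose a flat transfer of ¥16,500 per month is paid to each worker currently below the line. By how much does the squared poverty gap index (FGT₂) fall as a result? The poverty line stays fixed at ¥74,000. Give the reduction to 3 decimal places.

Before: below the line — ¥11,500, ¥12,000, ¥43,500; squared poverty gap index (FGT₂) = 0.14411.
After the ¥16,500 transfer: below the line — ¥28,000, ¥28,500, ¥60,000; squared poverty gap index (FGT₂) = 0.07275.
Reduction = 0.14411 − 0.07275 = 0.071.

0.071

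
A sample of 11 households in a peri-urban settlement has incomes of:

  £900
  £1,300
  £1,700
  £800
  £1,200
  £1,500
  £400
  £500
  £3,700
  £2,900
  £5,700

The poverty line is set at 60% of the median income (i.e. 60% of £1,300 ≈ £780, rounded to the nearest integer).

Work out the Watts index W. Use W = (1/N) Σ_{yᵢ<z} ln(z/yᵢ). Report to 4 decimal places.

0.1011

Below the line: £400, £500 (q = 2 of N = 11).
Log gaps: ln(780/400) = 0.6678; ln(780/500) = 0.4447.
W = 1.112515 / 11 = 0.1011.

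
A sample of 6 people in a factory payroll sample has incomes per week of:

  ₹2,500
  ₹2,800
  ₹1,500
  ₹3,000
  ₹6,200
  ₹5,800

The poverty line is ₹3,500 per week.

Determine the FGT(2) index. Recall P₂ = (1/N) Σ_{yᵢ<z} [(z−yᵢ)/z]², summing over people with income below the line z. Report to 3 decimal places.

0.078

Incomes under z: ₹1,500, ₹2,500, ₹2,800, ₹3,000 (q = 4 of N = 6).
Relative gaps: (3500−1500)/3500 = 0.5714; (3500−2500)/3500 = 0.2857; (3500−2800)/3500 = 0.2000; (3500−3000)/3500 = 0.1429.
Squared: 0.3265; 0.0816; 0.0400; 0.0204.
Sum = 0.468571; P₂ = 0.468571 / 6 = 0.078.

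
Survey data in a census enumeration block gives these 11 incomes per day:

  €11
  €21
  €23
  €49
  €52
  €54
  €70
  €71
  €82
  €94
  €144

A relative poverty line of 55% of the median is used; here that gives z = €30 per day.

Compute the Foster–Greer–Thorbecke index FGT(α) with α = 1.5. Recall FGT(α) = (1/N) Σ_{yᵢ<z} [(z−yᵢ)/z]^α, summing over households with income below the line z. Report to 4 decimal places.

Below the line: €11, €21, €23 (q = 3 of N = 11).
Shortfall ratios: (30−11)/30 = 0.6333; (30−21)/30 = 0.3000; (30−23)/30 = 0.2333.
Raised to α = 1.5: 0.50402; 0.16432; 0.11271.
Sum = 0.781048; FGT(1.5) = 0.781048 / 11 = 0.0710.

0.0710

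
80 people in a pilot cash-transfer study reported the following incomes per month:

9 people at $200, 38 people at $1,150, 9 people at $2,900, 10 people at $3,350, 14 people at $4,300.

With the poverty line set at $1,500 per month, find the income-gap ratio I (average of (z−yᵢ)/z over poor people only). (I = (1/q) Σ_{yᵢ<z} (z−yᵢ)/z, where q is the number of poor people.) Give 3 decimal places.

0.355

Incomes under z: 9×$200, 38×$1,150 (q = 47 of N = 80).
Relative gaps: 0.8667 (×9), 0.2333 (×38); sum = 16.666667.
The income-gap ratio divides by q (the poor only): 16.666667 / 47 = 0.355.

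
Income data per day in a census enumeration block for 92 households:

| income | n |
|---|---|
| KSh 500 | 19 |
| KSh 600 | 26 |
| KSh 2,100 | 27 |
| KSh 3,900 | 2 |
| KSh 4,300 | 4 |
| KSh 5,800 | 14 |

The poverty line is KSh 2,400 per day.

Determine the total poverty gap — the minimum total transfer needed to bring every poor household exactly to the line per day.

Below the line: 19×KSh 500, 26×KSh 600, 27×KSh 2,100 (q = 72 of N = 92).
Individual gaps: 19×(2400−500) = 36100; 26×(2400−600) = 46800; 27×(2400−2100) = 8100.
Aggregate gap = KSh 91,000.

KSh 91,000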